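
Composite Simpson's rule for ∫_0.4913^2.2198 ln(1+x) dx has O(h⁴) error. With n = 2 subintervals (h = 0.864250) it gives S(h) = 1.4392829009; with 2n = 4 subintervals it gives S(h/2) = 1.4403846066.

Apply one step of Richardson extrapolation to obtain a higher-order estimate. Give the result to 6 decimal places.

Method order is 4; weight 2^4 = 16.
16×1.4403846066 − 1.4392829009 = 21.6068708047
(16×1.4403846066 − 1.4392829009)/(16 − 1) = 1.4404580536
Correction |R − A(h/2)| = 7.345e-05; gap |A(h/2) − A(h)| = 1.102e-03.

1.440458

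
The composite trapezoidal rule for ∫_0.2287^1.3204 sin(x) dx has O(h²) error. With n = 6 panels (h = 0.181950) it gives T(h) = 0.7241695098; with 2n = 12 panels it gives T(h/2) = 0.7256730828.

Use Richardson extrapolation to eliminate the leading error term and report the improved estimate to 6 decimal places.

Leading term ∝ h^2; use weight 4 = 2^2.
2^2·A(h/2) = 2.9026923312; minus A(h) gives 2.1785228214.
Divide by 2^2 − 1 = 3.
R = 2.1785228214/3 = 0.7261742738

0.726174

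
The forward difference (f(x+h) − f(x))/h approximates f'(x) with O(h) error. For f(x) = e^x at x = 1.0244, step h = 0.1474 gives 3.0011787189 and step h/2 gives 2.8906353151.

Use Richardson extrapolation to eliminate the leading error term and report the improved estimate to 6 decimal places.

2.780092

Error is O(h^1); halving h shrinks it by 2^1 = 2.
2×2.8906353151 = 5.7812706302; subtract 3.0011787189 → 2.7800919113
Extrapolated: 2.7800919113 / 1 = 2.7800919113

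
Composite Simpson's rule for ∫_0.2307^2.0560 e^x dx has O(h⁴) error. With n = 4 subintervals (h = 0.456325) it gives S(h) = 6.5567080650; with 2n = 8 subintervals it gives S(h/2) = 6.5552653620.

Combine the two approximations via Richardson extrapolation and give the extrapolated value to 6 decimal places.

6.555169

Leading term ∝ h^4; use weight 16 = 2^4.
2^4 × A(h/2) = 104.8842457920; minus A(h) gives 98.3275377270.
Divide by 2^4 − 1 = 15.
(16 × 6.5552653620 − 6.5567080650)/(16 − 1) = 6.5551691818
Gap between inputs: 1.443e-03; correction applied: −0.0000961802.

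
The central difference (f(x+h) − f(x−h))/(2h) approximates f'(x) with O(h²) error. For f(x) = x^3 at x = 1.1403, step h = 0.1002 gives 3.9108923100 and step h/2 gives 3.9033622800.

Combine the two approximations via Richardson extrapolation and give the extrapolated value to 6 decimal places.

3.900852

Leading term ∝ h^2; use weight 4 = 2^2.
4 × 3.9033622800 − 3.9108923100 = 11.7025568100
11.7025568100 ÷ 3 = 3.9008522700
Shift from A(h/2): −0.0025100100.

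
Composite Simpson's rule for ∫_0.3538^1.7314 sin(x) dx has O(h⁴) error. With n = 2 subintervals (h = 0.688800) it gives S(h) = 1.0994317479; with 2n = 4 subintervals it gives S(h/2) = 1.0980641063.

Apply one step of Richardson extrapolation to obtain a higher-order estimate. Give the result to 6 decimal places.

1.097973

Leading term ∝ h^4; use weight 16 = 2^4.
2^4*A(h/2) = 17.5690257008; minus A(h) gives 16.4695939529.
16.4695939529 ÷ 15 = 1.0979729302
Shift from A(h/2): −0.0000911761.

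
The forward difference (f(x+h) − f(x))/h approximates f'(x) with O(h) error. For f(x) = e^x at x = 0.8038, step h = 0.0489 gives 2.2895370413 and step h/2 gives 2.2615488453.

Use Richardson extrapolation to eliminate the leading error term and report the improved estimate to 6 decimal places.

2.233561

Error is O(h^1); halving h shrinks it by 2^1 = 2.
Difference of the inputs: 2.2615488453 − 2.2895370413 = -0.0279881960
Correction (A(h/2) − A(h))/(2 − 1) = (-0.0279881960)/1 = -0.0279881960
R = A(h/2) + (A(h/2) − A(h))/1 = 2.2615488453 − 0.0279881960 = 2.2335606493
Gap between inputs: 2.799e-02; correction applied: −0.0279881960.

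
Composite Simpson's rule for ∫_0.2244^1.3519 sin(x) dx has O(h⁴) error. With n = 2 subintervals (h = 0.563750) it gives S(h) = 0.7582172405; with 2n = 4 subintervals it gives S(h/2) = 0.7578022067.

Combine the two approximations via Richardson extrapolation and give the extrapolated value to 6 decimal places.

0.757775

The method has order 4: 2^4 = 16.
Numerator 16 × A(h/2) − A(h) = 16 × 0.7578022067 − 0.7582172405 = 11.3666180667
(16 × 0.7578022067 − 0.7582172405)/(16 − 1) = 0.7577745378
Correction |R − A(h/2)| = 2.767e-05; gap |A(h/2) − A(h)| = 4.150e-04.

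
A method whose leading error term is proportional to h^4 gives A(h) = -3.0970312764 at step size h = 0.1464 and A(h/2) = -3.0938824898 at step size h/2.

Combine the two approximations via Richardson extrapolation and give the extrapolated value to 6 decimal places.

Order 4 gives 2^r = 16 and 2^r − 1 = 15.
16·(-3.0938824898) = -49.5021198368; subtract (-3.0970312764) → -46.4050885604
(16·(-3.0938824898) − (-3.0970312764))/(16 − 1) = -3.0936725707
Correction |R − A(h/2)| = 2.099e-04; gap |A(h/2) − A(h)| = 3.149e-03.

-3.093673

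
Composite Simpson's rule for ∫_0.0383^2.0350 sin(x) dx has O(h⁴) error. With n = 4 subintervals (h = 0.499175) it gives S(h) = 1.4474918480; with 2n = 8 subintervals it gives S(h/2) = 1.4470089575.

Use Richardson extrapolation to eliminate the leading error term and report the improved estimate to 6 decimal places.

Method order is 4; weight 2^4 = 16.
Numerator 16·A(h/2) − A(h) = 16·1.4470089575 − 1.4474918480 = 21.7046514720
Divide by 2^4 − 1 = 15.
So the Richardson estimate is 1.4469767648.

1.446977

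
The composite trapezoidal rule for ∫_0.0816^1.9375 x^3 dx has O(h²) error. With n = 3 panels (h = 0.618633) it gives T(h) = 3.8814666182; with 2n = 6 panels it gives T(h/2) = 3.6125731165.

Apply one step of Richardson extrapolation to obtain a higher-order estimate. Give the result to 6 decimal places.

3.522942

The method has order 2: 2^2 = 4.
4*3.6125731165 − 3.8814666182 = 10.5688258478
(4*3.6125731165 − 3.8814666182)/(4 − 1) = 3.5229419493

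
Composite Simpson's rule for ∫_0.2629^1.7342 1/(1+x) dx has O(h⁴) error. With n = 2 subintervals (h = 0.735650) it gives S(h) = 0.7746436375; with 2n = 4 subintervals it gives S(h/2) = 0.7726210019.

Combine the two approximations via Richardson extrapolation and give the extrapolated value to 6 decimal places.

With r = 4 the leading error scales as h^4, so the weight is 2^4 = 16.
2^4*A(h/2) = 12.3619360304; minus A(h) gives 11.5872923929.
11.5872923929 ÷ 15 = 0.7724861595
Correction |R − A(h/2)| = 1.348e-04; gap |A(h/2) − A(h)| = 2.023e-03.

0.772486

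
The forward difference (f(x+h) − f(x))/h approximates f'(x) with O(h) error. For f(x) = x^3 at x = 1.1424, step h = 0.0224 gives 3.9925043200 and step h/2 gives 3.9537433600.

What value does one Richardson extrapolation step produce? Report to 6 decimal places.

With r = 1 the leading error scales as h^1, so the weight is 2^1 = 2.
2*3.9537433600 = 7.9074867200; subtract 3.9925043200 → 3.9149824000
Extrapolated: 3.9149824000 / 1 = 3.9149824000
Shift from A(h/2): −0.0387609600.

3.914982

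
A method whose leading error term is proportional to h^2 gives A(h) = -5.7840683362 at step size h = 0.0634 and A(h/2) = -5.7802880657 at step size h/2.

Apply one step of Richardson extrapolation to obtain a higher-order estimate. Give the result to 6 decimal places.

-5.779028

With r = 2 the leading error scales as h^2, so the weight is 2^2 = 4.
4 × (-5.7802880657) = -23.1211522628; subtract (-5.7840683362) → -17.3370839266
(-17.3370839266) ÷ 3 = -5.7790279755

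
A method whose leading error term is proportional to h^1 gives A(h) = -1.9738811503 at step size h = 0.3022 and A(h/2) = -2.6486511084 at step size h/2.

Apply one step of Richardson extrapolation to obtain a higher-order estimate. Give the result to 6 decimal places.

Method order is 1; weight 2^1 = 2.
Top: 2(-2.6486511084) − (-1.9738811503) = -3.3234210665
Divide by 2^1 − 1 = 1.
(-3.3234210665) ÷ 1 = -3.3234210665

-3.323421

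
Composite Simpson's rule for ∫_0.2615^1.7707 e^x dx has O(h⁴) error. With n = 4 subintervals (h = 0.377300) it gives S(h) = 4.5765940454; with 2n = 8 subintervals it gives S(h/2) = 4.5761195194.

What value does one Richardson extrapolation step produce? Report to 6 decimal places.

4.576088

Order 4 gives 2^r = 16 and 2^r − 1 = 15.
Numerator 16*A(h/2) − A(h) = 16*4.5761195194 − 4.5765940454 = 68.6413182650
Divide by 2^4 − 1 = 15.
R = 68.6413182650/15 = 4.5760878843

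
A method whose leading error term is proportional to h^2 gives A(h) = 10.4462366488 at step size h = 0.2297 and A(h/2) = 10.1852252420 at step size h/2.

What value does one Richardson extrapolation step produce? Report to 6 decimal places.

10.098221

r = 2: numerator weight 4, denominator 3.
Numerator 4·A(h/2) − A(h) = 4·10.1852252420 − 10.4462366488 = 30.2946643192
30.2946643192 ÷ 3 = 10.0982214397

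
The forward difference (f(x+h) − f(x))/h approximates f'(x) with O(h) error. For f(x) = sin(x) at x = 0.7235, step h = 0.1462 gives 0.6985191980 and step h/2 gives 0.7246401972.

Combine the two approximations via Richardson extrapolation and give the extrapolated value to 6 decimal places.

r = 1: numerator weight 2, denominator 1.
A(h/2) − A(h) = 0.7246401972 − 0.6985191980 = 0.0261209992
Divide by 2^1 − 1 = 1: 0.0261209992/1 = 0.0261209992
R = A(h/2) + (A(h/2) − A(h))/1 = 0.7246401972 + 0.0261209992 = 0.7507611964
Gap between inputs: 2.612e-02; correction applied: +0.0261209992.

0.750761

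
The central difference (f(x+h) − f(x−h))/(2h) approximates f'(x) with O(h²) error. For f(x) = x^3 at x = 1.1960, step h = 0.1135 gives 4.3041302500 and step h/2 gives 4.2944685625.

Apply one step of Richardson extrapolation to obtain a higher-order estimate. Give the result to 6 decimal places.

Order 2 gives 2^r = 4 and 2^r − 1 = 3.
2^2·A(h/2) = 17.1778742500; minus A(h) gives 12.8737440000.
R = 12.8737440000/3 = 4.2912480000

4.291248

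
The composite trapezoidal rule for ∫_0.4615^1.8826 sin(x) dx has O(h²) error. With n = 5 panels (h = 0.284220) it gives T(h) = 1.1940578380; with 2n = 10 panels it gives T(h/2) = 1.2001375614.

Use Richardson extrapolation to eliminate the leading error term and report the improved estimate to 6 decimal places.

With r = 2 the leading error scales as h^2, so the weight is 2^2 = 4.
Top: 4(1.2001375614) − (1.1940578380) = 3.6064924076
(4·1.2001375614 − 1.1940578380)/(4 − 1) = 1.2021641359
Gap between inputs: 6.080e-03; correction applied: +0.0020265745.

1.202164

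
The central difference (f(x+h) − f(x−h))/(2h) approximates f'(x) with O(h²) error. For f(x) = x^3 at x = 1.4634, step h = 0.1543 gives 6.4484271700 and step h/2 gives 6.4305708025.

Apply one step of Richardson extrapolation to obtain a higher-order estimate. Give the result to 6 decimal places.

Leading term ∝ h^2; use weight 4 = 2^2.
Weighted: 25.7222832100 − 6.4484271700 = 19.2738560400
Divide by 2^2 − 1 = 3.
So the Richardson estimate is 6.4246186800.
Shift from A(h/2): −0.0059521225.

6.424619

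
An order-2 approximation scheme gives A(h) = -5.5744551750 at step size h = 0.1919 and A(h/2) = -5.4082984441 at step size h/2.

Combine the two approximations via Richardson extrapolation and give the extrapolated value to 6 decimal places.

r = 2, so 2^r = 4.
4×(-5.4082984441) − (-5.5744551750) = -16.0587386014
Divide by 2^2 − 1 = 3.
(4×(-5.4082984441) − (-5.5744551750))/(4 − 1) = -5.3529128671

-5.352913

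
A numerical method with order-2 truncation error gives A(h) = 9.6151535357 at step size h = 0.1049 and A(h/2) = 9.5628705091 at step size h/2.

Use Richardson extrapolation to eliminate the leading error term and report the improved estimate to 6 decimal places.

9.545443

Leading term ∝ h^2; use weight 4 = 2^2.
Numerator 4·A(h/2) − A(h) = 4·9.5628705091 − 9.6151535357 = 28.6363285007
Denominator 4 − 1 = 3.
28.6363285007 ÷ 3 = 9.5454428336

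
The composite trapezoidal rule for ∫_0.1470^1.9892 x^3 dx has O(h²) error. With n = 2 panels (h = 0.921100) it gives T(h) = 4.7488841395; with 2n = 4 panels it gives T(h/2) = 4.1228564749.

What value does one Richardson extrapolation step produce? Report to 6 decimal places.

Leading term ∝ h^2; use weight 4 = 2^2.
Difference of the inputs: 4.1228564749 − 4.7488841395 = -0.6260276646
Divide by 2^2 − 1 = 3: (-0.6260276646)/3 = -0.2086758882
R = A(h/2) + (A(h/2) − A(h))/3 = 4.1228564749 − 0.2086758882 = 3.9141805867

3.914181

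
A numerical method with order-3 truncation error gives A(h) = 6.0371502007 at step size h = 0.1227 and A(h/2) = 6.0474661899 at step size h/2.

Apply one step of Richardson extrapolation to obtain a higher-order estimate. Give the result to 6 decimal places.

6.048940

Method order is 3; weight 2^3 = 8.
Top: 8(6.0474661899) − (6.0371502007) = 42.3425793185
(8·6.0474661899 − 6.0371502007)/(8 − 1) = 6.0489399026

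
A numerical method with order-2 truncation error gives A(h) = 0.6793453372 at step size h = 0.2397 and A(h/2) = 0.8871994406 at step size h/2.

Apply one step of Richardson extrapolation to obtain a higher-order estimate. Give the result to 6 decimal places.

0.956484

Leading term ∝ h^2; use weight 4 = 2^2.
Weighted: 3.5487977624 − 0.6793453372 = 2.8694524252
(4×0.8871994406 − 0.6793453372)/(4 − 1) = 0.9564841417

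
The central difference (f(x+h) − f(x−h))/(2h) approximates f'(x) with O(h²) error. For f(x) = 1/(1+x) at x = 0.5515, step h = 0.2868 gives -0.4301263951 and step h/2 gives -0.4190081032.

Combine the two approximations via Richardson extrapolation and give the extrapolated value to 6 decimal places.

Leading term ∝ h^2; use weight 4 = 2^2.
4*(-0.4190081032) − (-0.4301263951) = -1.2459060177
Denominator 4 − 1 = 3.
(4*(-0.4190081032) − (-0.4301263951))/(4 − 1) = -0.4153020059
Correction |R − A(h/2)| = 3.706e-03; gap |A(h/2) − A(h)| = 1.112e-02.

-0.415302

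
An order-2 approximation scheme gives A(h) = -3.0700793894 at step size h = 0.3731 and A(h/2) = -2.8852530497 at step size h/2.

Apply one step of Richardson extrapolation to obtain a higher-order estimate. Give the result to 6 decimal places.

-2.823644

Error is O(h^2); halving h shrinks it by 2^2 = 4.
2^2 × A(h/2) = -11.5410121988; minus A(h) gives -8.4709328094.
Divide by 2^2 − 1 = 3.
Extrapolated: (-8.4709328094) / 3 = -2.8236442698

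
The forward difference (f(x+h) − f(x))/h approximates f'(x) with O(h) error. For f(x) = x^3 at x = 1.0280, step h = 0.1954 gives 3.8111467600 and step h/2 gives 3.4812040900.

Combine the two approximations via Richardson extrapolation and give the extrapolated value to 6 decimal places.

3.151261

Error is O(h^1); halving h shrinks it by 2^1 = 2.
Weighted: 6.9624081800 − 3.8111467600 = 3.1512614200
Divide by 2^1 − 1 = 1.
(2×3.4812040900 − 3.8111467600)/(2 − 1) = 3.1512614200
Correction |R − A(h/2)| = 3.299e-01; gap |A(h/2) − A(h)| = 3.299e-01.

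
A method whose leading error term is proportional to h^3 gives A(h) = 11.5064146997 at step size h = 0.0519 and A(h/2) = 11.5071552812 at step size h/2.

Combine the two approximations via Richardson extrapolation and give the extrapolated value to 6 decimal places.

The method has order 3: 2^3 = 8.
8×11.5071552812 − 11.5064146997 = 80.5508275499
R = 80.5508275499/7 = 11.5072610786
Shift from A(h/2): +0.0001057974.

11.507261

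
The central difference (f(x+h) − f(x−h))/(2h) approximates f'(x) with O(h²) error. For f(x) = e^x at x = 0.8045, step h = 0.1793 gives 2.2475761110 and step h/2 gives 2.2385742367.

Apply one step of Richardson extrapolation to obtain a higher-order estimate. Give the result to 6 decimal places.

2.235574

Error is O(h^2); halving h shrinks it by 2^2 = 4.
4·2.2385742367 = 8.9542969468; 8.9542969468 − 2.2475761110 = 6.7067208358
Divide by 2^2 − 1 = 3.
6.7067208358 ÷ 3 = 2.2355736119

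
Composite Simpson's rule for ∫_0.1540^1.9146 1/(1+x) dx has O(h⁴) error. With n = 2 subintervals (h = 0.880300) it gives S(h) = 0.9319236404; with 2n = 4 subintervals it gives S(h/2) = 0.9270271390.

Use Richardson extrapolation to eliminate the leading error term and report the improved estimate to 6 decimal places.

r = 4, so 2^r = 16.
16·0.9270271390 − 0.9319236404 = 13.9005105836
Divide by 2^4 − 1 = 15.
Result: 0.9267007056
Shift from A(h/2): −0.0003264334.

0.926701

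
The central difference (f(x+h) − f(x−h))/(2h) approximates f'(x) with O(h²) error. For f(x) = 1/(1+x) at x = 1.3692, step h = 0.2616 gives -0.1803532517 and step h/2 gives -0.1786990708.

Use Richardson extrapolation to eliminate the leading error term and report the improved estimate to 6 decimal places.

-0.178148

Method order is 2; weight 2^2 = 4.
Difference of the inputs: -0.1786990708 − (-0.1803532517) = 0.0016541809
Correction (A(h/2) − A(h))/(4 − 1) = 0.0016541809/3 = 0.0005513936
R = -0.1786990708 + 0.0005513936 = -0.1781476772
Gap between inputs: 1.654e-03; correction applied: +0.0005513936.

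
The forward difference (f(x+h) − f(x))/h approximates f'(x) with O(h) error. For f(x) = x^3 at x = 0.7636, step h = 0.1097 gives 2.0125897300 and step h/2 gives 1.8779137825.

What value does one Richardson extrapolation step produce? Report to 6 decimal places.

Error is O(h^1); halving h shrinks it by 2^1 = 2.
A(h/2) − A(h) = 1.8779137825 − 2.0125897300 = -0.1346759475
Correction (A(h/2) − A(h))/(2 − 1) = (-0.1346759475)/1 = -0.1346759475
R = A(h/2) + (A(h/2) − A(h))/1 = 1.8779137825 − 0.1346759475 = 1.7432378350

1.743238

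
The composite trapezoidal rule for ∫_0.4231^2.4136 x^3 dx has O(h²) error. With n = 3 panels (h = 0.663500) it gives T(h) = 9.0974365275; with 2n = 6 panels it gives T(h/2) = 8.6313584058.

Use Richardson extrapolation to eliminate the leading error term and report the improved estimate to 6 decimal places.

The method has order 2: 2^2 = 4.
Weighted: 34.5254336232 − 9.0974365275 = 25.4279970957
(4×8.6313584058 − 9.0974365275)/(4 − 1) = 8.4759990319

8.475999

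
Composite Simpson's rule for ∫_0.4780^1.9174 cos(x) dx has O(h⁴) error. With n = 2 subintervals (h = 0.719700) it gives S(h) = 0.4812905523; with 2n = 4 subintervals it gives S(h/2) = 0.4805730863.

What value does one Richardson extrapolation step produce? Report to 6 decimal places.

0.480525

With r = 4 the leading error scales as h^4, so the weight is 2^4 = 16.
16*0.4805730863 = 7.6891693808; 7.6891693808 − 0.4812905523 = 7.2078788285
Divide by 2^4 − 1 = 15.
Result: 0.4805252552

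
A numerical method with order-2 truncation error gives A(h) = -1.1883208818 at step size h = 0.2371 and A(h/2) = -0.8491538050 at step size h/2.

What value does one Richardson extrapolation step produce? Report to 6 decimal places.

r = 2, so 2^r = 4.
4*(-0.8491538050) = -3.3966152200; (-3.3966152200) − (-1.1883208818) = -2.2082943382
(-2.2082943382) ÷ 3 = -0.7360981127
Gap between inputs: 3.392e-01; correction applied: +0.1130556923.

-0.736098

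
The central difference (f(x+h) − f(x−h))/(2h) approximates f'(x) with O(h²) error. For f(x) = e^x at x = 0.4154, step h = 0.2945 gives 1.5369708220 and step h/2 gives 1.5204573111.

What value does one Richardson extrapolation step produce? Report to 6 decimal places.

1.514953

The method has order 2: 2^2 = 4.
Top: 4(1.5204573111) − (1.5369708220) = 4.5448584224
Extrapolated: 4.5448584224 / 3 = 1.5149528075
Gap between inputs: 1.651e-02; correction applied: −0.0055045036.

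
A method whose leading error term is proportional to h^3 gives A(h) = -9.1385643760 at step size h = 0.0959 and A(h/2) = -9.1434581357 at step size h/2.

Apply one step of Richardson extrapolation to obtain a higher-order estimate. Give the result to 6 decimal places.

-9.144157

The method has order 3: 2^3 = 8.
2^3·A(h/2) = -73.1476650856; minus A(h) gives -64.0091007096.
Denominator 8 − 1 = 7.
So the Richardson estimate is -9.1441572442.
Correction |R − A(h/2)| = 6.991e-04; gap |A(h/2) − A(h)| = 4.894e-03.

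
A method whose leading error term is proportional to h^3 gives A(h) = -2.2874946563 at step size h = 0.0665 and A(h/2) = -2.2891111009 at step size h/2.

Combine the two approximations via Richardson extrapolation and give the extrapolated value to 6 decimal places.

-2.289342

Error is O(h^3); halving h shrinks it by 2^3 = 8.
8×(-2.2891111009) = -18.3128888072; (-18.3128888072) − (-2.2874946563) = -16.0253941509
Divide by 2^3 − 1 = 7.
Extrapolated: (-16.0253941509) / 7 = -2.2893420216
Correction |R − A(h/2)| = 2.309e-04; gap |A(h/2) − A(h)| = 1.616e-03.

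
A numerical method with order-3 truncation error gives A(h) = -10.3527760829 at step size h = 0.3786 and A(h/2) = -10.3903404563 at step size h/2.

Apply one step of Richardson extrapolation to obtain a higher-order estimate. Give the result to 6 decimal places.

With r = 3 the leading error scales as h^3, so the weight is 2^3 = 8.
8·(-10.3903404563) = -83.1227236504; subtract (-10.3527760829) → -72.7699475675
(-72.7699475675) ÷ 7 = -10.3957067954
Gap between inputs: 3.756e-02; correction applied: −0.0053663391.

-10.395707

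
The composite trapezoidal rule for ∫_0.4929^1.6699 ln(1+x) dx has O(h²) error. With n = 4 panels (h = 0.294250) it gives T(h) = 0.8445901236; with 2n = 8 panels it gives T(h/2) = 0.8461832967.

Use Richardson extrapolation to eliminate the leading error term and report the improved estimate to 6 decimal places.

The method has order 2: 2^2 = 4.
Weighted: 3.3847331868 − 0.8445901236 = 2.5401430632
Divide by 2^2 − 1 = 3.
R = 2.5401430632/3 = 0.8467143544
Correction |R − A(h/2)| = 5.311e-04; gap |A(h/2) − A(h)| = 1.593e-03.

0.846714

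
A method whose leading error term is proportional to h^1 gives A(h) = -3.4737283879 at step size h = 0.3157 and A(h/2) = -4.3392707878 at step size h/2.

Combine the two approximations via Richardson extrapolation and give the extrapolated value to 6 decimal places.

-5.204813

The method has order 1: 2^1 = 2.
2·(-4.3392707878) − (-3.4737283879) = -5.2048131877
Denominator 2 − 1 = 1.
Extrapolated: (-5.2048131877) / 1 = -5.2048131877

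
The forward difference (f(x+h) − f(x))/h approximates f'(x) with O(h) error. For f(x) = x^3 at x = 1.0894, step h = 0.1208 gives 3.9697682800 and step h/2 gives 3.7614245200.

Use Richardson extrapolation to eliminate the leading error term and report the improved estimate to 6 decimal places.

3.553081

r = 1: numerator weight 2, denominator 1.
A(h/2) − A(h) = 3.7614245200 − 3.9697682800 = -0.2083437600
Correction (A(h/2) − A(h))/(2 − 1) = (-0.2083437600)/1 = -0.2083437600
R = 3.7614245200 − 0.2083437600 = 3.5530807600
Shift from A(h/2): −0.2083437600.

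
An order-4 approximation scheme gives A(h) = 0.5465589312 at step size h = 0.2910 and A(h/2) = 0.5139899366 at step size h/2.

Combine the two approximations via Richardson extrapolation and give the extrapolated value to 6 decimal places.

r = 4, so 2^r = 16.
16*0.5139899366 = 8.2238389856; subtract 0.5465589312 → 7.6772800544
Divide by 2^4 − 1 = 15.
7.6772800544 ÷ 15 = 0.5118186703
Gap between inputs: 3.257e-02; correction applied: −0.0021712663.

0.511819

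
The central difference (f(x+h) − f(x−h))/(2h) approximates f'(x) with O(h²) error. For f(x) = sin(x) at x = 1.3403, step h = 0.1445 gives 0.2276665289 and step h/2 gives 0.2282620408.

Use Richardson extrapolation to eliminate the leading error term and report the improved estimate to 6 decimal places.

r = 2, so 2^r = 4.
Weighted: 0.9130481632 − 0.2276665289 = 0.6853816343
Denominator 4 − 1 = 3.
R = 0.6853816343/3 = 0.2284605448
Correction |R − A(h/2)| = 1.985e-04; gap |A(h/2) − A(h)| = 5.955e-04.

0.228461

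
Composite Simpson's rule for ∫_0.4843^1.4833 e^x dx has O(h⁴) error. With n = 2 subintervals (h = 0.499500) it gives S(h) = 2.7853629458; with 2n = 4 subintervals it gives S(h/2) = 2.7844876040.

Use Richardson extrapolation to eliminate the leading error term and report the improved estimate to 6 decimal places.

2.784429

Order 4 gives 2^r = 16 and 2^r − 1 = 15.
Difference of the inputs: 2.7844876040 − 2.7853629458 = -0.0008753418
Correction (A(h/2) − A(h))/(16 − 1) = (-0.0008753418)/15 = -0.0000583561
R = 2.7844876040 − 0.0000583561 = 2.7844292479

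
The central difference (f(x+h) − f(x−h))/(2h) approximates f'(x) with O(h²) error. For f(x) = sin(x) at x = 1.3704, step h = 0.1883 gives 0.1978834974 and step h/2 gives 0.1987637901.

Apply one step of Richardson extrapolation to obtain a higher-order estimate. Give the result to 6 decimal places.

0.199057

The method has order 2: 2^2 = 4.
Numerator 4×A(h/2) − A(h) = 4×0.1987637901 − 0.1978834974 = 0.5971716630
Extrapolated: 0.5971716630 / 3 = 0.1990572210
Gap between inputs: 8.803e-04; correction applied: +0.0002934309.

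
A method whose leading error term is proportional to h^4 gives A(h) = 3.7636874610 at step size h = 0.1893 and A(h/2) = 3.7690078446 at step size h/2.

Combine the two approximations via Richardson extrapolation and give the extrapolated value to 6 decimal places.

r = 4: numerator weight 16, denominator 15.
16*3.7690078446 − 3.7636874610 = 56.5404380526
Divide by 2^4 − 1 = 15.
R = 56.5404380526/15 = 3.7693625368

3.769363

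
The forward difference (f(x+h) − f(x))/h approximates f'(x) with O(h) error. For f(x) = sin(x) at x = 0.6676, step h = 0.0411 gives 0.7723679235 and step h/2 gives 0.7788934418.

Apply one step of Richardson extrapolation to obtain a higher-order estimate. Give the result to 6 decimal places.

r = 1: numerator weight 2, denominator 1.
2*0.7788934418 − 0.7723679235 = 0.7854189601
Divide by 2^1 − 1 = 1.
Extrapolated: 0.7854189601 / 1 = 0.7854189601
Correction |R − A(h/2)| = 6.526e-03; gap |A(h/2) − A(h)| = 6.526e-03.

0.785419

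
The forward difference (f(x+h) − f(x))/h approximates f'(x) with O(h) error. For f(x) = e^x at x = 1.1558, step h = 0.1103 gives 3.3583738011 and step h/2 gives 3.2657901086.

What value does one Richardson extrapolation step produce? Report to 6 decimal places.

3.173206

With r = 1 the leading error scales as h^1, so the weight is 2^1 = 2.
2·3.2657901086 = 6.5315802172; 6.5315802172 − 3.3583738011 = 3.1732064161
(2·3.2657901086 − 3.3583738011)/(2 − 1) = 3.1732064161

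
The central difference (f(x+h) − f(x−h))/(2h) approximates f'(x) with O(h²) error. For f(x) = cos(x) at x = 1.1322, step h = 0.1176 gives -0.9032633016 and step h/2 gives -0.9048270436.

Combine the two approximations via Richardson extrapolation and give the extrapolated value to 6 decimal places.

-0.905348

Method order is 2; weight 2^2 = 4.
2^2·A(h/2) = -3.6193081744; minus A(h) gives -2.7160448728.
Extrapolated: (-2.7160448728) / 3 = -0.9053482909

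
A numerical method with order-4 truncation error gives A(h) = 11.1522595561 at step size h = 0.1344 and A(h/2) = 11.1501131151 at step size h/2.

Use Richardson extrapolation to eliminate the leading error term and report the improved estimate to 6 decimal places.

11.149970

r = 4, so 2^r = 16.
16 × 11.1501131151 = 178.4018098416; 178.4018098416 − 11.1522595561 = 167.2495502855
Denominator 16 − 1 = 15.
Extrapolated: 167.2495502855 / 15 = 11.1499700190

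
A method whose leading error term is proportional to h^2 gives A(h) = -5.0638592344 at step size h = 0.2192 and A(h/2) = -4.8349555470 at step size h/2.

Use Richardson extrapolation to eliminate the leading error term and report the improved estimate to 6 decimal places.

Order 2 gives 2^r = 4 and 2^r − 1 = 3.
4*(-4.8349555470) − (-5.0638592344) = -14.2759629536
Denominator 4 − 1 = 3.
Extrapolated: (-14.2759629536) / 3 = -4.7586543179
Correction |R − A(h/2)| = 7.630e-02; gap |A(h/2) − A(h)| = 2.289e-01.

-4.758654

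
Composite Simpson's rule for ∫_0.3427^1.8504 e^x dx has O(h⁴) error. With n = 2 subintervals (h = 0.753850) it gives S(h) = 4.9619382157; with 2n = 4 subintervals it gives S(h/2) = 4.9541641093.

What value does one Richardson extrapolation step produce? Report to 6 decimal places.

4.953646

Method order is 4; weight 2^4 = 16.
2^4 × A(h/2) = 79.2666257488; minus A(h) gives 74.3046875331.
Extrapolated: 74.3046875331 / 15 = 4.9536458355
Correction |R − A(h/2)| = 5.183e-04; gap |A(h/2) − A(h)| = 7.774e-03.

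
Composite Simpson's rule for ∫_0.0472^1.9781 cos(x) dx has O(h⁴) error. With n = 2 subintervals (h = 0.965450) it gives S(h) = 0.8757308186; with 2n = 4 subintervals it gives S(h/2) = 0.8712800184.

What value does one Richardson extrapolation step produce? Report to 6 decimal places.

0.870983

The method has order 4: 2^4 = 16.
A(h/2) − A(h) = 0.8712800184 − 0.8757308186 = -0.0044508002
Correction (A(h/2) − A(h))/(16 − 1) = (-0.0044508002)/15 = -0.0002967200
R = A(h/2) + (A(h/2) − A(h))/15 = 0.8712800184 − 0.0002967200 = 0.8709832984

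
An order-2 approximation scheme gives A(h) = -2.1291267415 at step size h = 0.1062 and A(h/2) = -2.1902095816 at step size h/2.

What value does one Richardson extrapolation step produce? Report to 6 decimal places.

Error is O(h^2); halving h shrinks it by 2^2 = 4.
Numerator 4·A(h/2) − A(h) = 4·(-2.1902095816) − (-2.1291267415) = -6.6317115849
Denominator 4 − 1 = 3.
So the Richardson estimate is -2.2105705283.

-2.210571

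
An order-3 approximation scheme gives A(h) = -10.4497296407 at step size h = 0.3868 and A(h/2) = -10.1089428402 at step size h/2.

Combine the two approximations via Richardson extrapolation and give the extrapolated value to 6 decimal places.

-10.060259

Method order is 3; weight 2^3 = 8.
Numerator 8*A(h/2) − A(h) = 8*(-10.1089428402) − (-10.4497296407) = -70.4218130809
Divide by 2^3 − 1 = 7.
Result: -10.0602590116
Shift from A(h/2): +0.0486838286.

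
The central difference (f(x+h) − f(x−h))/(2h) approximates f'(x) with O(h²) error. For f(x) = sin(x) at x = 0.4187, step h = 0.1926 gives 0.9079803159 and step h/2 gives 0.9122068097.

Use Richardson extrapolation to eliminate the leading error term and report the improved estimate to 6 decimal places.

r = 2: numerator weight 4, denominator 3.
Numerator 4×A(h/2) − A(h) = 4×0.9122068097 − 0.9079803159 = 2.7408469229
Divide by 2^2 − 1 = 3.
Result: 0.9136156410

0.913616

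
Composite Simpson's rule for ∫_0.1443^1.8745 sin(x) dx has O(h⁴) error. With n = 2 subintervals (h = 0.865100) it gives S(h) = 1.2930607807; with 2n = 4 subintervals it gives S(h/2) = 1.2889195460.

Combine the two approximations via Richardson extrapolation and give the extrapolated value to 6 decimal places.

1.288643

r = 4: numerator weight 16, denominator 15.
2^4 × A(h/2) = 20.6227127360; minus A(h) gives 19.3296519553.
Denominator 16 − 1 = 15.
(16 × 1.2889195460 − 1.2930607807)/(16 − 1) = 1.2886434637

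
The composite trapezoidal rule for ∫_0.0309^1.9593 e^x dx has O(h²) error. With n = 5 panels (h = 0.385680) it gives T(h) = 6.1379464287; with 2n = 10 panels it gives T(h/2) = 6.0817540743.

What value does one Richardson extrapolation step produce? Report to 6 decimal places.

6.063023

r = 2: numerator weight 4, denominator 3.
4×6.0817540743 = 24.3270162972; 24.3270162972 − 6.1379464287 = 18.1890698685
Divide by 2^2 − 1 = 3.
R = 18.1890698685/3 = 6.0630232895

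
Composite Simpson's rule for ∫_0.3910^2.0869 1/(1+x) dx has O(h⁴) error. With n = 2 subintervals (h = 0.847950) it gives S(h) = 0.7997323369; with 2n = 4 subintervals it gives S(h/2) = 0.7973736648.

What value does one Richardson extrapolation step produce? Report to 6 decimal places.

Order 4 gives 2^r = 16 and 2^r − 1 = 15.
2^4×A(h/2) = 12.7579786368; minus A(h) gives 11.9582462999.
Divide by 2^4 − 1 = 15.
R = 11.9582462999/15 = 0.7972164200

0.797216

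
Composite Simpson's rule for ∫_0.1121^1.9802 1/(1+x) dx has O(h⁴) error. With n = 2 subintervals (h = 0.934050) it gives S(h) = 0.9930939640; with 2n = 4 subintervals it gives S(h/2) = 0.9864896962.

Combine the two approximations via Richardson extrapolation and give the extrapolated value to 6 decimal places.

0.986049

Order 4 gives 2^r = 16 and 2^r − 1 = 15.
2^4*A(h/2) = 15.7838351392; minus A(h) gives 14.7907411752.
Denominator 16 − 1 = 15.
14.7907411752 ÷ 15 = 0.9860494117
Shift from A(h/2): −0.0004402845.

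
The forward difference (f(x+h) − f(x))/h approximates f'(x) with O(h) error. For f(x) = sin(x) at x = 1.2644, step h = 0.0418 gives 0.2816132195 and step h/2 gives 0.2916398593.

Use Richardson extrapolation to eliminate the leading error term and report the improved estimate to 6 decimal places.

0.301666

Method order is 1; weight 2^1 = 2.
2^1 × A(h/2) = 0.5832797186; minus A(h) gives 0.3016664991.
Extrapolated: 0.3016664991 / 1 = 0.3016664991
Gap between inputs: 1.003e-02; correction applied: +0.0100266398.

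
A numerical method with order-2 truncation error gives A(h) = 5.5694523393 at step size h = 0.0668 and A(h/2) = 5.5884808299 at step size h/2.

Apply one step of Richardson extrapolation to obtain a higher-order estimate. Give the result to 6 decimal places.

5.594824

Order 2 gives 2^r = 4 and 2^r − 1 = 3.
Numerator 4 × A(h/2) − A(h) = 4 × 5.5884808299 − 5.5694523393 = 16.7844709803
Extrapolated: 16.7844709803 / 3 = 5.5948236601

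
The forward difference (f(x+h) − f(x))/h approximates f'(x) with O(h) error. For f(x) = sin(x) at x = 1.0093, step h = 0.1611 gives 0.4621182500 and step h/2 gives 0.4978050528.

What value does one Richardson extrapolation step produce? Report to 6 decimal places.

0.533492

Order 1 gives 2^r = 2 and 2^r − 1 = 1.
Weighted: 0.9956101056 − 0.4621182500 = 0.5334918556
Denominator 2 − 1 = 1.
Extrapolated: 0.5334918556 / 1 = 0.5334918556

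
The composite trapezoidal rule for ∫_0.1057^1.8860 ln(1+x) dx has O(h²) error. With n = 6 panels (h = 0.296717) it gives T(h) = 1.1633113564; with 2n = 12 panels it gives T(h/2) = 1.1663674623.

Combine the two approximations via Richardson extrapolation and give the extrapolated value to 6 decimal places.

The method has order 2: 2^2 = 4.
Top: 4(1.1663674623) − (1.1633113564) = 3.5021584928
(4 × 1.1663674623 − 1.1633113564)/(4 − 1) = 1.1673861643
Correction |R − A(h/2)| = 1.019e-03; gap |A(h/2) − A(h)| = 3.056e-03.

1.167386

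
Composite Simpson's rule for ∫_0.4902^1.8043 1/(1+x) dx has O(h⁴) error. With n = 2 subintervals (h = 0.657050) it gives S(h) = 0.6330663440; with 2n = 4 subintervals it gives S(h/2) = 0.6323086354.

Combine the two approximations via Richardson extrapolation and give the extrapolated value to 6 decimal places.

0.632258

Method order is 4; weight 2^4 = 16.
16*0.6323086354 − 0.6330663440 = 9.4838718224
Denominator 16 − 1 = 15.
So the Richardson estimate is 0.6322581215.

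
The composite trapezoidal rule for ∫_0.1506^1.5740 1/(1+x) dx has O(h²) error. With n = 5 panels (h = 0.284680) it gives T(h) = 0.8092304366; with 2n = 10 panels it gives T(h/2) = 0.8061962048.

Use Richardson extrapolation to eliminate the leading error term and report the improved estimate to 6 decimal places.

With r = 2 the leading error scales as h^2, so the weight is 2^2 = 4.
A(h/2) − A(h) = 0.8061962048 − 0.8092304366 = -0.0030342318
Divide by 2^2 − 1 = 3: (-0.0030342318)/3 = -0.0010114106
R = 0.8061962048 − 0.0010114106 = 0.8051847942

0.805185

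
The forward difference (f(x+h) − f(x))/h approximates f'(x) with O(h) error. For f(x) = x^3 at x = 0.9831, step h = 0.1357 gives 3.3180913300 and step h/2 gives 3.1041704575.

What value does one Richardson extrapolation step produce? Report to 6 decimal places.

With r = 1 the leading error scales as h^1, so the weight is 2^1 = 2.
2×3.1041704575 = 6.2083409150; subtract 3.3180913300 → 2.8902495850
2.8902495850 ÷ 1 = 2.8902495850
Gap between inputs: 2.139e-01; correction applied: −0.2139208725.

2.890250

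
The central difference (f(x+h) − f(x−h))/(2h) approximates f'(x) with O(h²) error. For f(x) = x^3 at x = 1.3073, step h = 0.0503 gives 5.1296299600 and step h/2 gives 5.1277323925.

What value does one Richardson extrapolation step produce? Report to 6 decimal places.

With r = 2 the leading error scales as h^2, so the weight is 2^2 = 4.
2^2×A(h/2) = 20.5109295700; minus A(h) gives 15.3812996100.
Denominator 4 − 1 = 3.
R = 15.3812996100/3 = 5.1270998700
Correction |R − A(h/2)| = 6.325e-04; gap |A(h/2) − A(h)| = 1.898e-03.

5.127100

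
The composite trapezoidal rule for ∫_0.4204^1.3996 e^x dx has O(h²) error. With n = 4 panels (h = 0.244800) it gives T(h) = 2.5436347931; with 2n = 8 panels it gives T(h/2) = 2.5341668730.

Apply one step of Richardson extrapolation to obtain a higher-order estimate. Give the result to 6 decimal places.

2.531011

Order 2 gives 2^r = 4 and 2^r − 1 = 3.
Numerator 4 × A(h/2) − A(h) = 4 × 2.5341668730 − 2.5436347931 = 7.5930326989
7.5930326989 ÷ 3 = 2.5310108996
Correction |R − A(h/2)| = 3.156e-03; gap |A(h/2) − A(h)| = 9.468e-03.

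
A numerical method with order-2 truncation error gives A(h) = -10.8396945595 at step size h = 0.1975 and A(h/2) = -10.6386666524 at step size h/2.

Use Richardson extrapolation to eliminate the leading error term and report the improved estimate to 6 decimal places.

-10.571657

The method has order 2: 2^2 = 4.
4*(-10.6386666524) − (-10.8396945595) = -31.7149720501
Denominator 4 − 1 = 3.
R = (-31.7149720501)/3 = -10.5716573500
Correction |R − A(h/2)| = 6.701e-02; gap |A(h/2) − A(h)| = 2.010e-01.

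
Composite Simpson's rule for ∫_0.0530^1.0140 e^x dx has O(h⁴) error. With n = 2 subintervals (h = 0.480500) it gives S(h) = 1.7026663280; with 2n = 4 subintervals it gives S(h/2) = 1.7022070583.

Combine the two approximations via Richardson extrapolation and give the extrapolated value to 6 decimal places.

1.702176

The method has order 4: 2^4 = 16.
2^4 × A(h/2) = 27.2353129328; minus A(h) gives 25.5326466048.
25.5326466048 ÷ 15 = 1.7021764403
Gap between inputs: 4.593e-04; correction applied: −0.0000306180.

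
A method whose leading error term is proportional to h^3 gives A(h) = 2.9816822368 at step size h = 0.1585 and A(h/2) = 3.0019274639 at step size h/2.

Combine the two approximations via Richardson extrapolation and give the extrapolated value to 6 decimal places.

3.004820

Error is O(h^3); halving h shrinks it by 2^3 = 8.
2^3*A(h/2) = 24.0154197112; minus A(h) gives 21.0337374744.
(8*3.0019274639 − 2.9816822368)/(8 − 1) = 3.0048196392
Correction |R − A(h/2)| = 2.892e-03; gap |A(h/2) − A(h)| = 2.025e-02.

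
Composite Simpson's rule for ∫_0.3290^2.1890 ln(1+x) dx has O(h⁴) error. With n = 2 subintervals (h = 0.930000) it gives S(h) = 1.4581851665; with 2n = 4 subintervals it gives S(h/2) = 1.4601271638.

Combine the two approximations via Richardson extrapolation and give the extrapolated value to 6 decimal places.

Error is O(h^4); halving h shrinks it by 2^4 = 16.
16 × 1.4601271638 = 23.3620346208; 23.3620346208 − 1.4581851665 = 21.9038494543
Divide by 2^4 − 1 = 15.
21.9038494543 ÷ 15 = 1.4602566303

1.460257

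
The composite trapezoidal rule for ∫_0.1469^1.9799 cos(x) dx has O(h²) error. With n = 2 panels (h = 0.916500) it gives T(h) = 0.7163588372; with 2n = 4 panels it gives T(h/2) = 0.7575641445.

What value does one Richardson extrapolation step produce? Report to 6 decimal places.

Error is O(h^2); halving h shrinks it by 2^2 = 4.
4·0.7575641445 = 3.0302565780; subtract 0.7163588372 → 2.3138977408
R = 2.3138977408/3 = 0.7712992469
Correction |R − A(h/2)| = 1.374e-02; gap |A(h/2) − A(h)| = 4.121e-02.

0.771299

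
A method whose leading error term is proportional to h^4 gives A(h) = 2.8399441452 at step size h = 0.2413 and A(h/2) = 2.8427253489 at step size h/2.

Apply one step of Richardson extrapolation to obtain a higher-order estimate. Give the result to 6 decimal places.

r = 4: numerator weight 16, denominator 15.
Top: 16(2.8427253489) − (2.8399441452) = 42.6436614372
Divide by 2^4 − 1 = 15.
R = 42.6436614372/15 = 2.8429107625
Shift from A(h/2): +0.0001854136.

2.842911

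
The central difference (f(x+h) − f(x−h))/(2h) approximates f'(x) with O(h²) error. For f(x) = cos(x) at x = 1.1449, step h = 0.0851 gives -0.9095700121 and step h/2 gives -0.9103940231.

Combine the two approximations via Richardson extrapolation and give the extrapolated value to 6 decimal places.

-0.910669

The method has order 2: 2^2 = 4.
4·(-0.9103940231) = -3.6415760924; subtract (-0.9095700121) → -2.7320060803
Divide by 2^2 − 1 = 3.
(-2.7320060803) ÷ 3 = -0.9106686934
Gap between inputs: 8.240e-04; correction applied: −0.0002746703.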